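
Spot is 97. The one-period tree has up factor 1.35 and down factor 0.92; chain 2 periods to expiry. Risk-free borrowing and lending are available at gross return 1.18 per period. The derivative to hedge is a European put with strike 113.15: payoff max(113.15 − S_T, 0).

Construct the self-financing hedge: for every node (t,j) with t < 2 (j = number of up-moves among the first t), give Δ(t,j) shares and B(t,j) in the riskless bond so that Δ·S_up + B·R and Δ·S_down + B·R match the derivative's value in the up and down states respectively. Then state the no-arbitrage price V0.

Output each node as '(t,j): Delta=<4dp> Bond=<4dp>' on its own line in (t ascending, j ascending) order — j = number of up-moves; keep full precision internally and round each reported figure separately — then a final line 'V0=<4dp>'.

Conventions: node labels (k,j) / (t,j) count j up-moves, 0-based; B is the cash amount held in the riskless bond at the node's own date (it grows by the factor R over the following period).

(0,0): Delta=-0.2494 Bond=27.6778
(1,0): Delta=-0.8091 Bond=82.6102
(1,1): Delta=0.0000 Bond=0.0000
V0=3.4854

Arbitrage-free pricing uses the up-move probability p* = (R−d)/(u−d) = 0.6047, discounting each step at R = 1.18.
Expiry values: V(2,0)=31.0492, V(2,1)=0.0000, V(2,2)=0.0000
(1,0): S=89.2400. Δ = (V_up−V_dn)/(S_up−S_dn) = (0.0000−31.0492)/(120.4740−82.1008) = -0.8091. V = [p*·0.0000 + (1−p*)·31.0492]/1.18 = 10.4028. B = V − Δ·S = 82.6102.
(1,1): S=130.9500. Δ = (V_up−V_dn)/(S_up−S_dn) = (0.0000−0.0000)/(176.7825−120.4740) = 0.0000. V = [p*·0.0000 + (1−p*)·0.0000]/1.18 = 0.0000. B = V − Δ·S = 0.0000.
(0,0): S=97.0000. Δ = (V_up−V_dn)/(S_up−S_dn) = (0.0000−10.4028)/(130.9500−89.2400) = -0.2494. V = [p*·0.0000 + (1−p*)·10.4028]/1.18 = 3.4854. B = V − Δ·S = 27.6778.
As a check, the time-0 holding Δ(0,0)·S0 + B(0,0) comes to 3.4854 — exactly V0.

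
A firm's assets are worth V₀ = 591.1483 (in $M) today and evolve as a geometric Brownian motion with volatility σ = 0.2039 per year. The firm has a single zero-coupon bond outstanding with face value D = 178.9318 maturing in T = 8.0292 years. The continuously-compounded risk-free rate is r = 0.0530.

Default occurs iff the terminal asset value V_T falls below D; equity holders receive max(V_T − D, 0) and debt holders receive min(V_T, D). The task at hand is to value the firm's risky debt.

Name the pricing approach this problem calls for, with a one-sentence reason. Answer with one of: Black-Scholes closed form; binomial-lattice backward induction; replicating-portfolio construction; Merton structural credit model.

framework: Merton structural credit model

Key observation: the data describe a firm's assets (V₀ = 591.1483, GBM) and a single zero-coupon debt of face 178.9318, so credit quantities follow from equity-as-call in the structural model.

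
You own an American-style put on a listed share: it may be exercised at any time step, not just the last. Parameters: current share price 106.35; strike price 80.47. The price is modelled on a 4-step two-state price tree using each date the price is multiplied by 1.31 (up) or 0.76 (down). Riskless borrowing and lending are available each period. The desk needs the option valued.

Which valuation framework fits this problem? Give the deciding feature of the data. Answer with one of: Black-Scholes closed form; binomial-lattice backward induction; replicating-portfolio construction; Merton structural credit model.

framework: binomial-lattice backward induction

Key observation: the defining feature is the embedded early-exercise option across 4 discrete dates on the spot-106.35 tree; pricing the strike-80.47 put means working backward with an exercise test at every node.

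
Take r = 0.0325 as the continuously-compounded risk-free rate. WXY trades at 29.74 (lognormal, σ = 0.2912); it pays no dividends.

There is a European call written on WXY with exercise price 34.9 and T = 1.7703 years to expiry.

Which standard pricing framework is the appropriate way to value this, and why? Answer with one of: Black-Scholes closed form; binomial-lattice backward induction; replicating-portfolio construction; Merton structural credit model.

framework: Black-Scholes closed form

Key observation: the strike-34.9 call on WXY is European-exercise on a continuously-modelled lognormal underlying, so its value is a single closed-form evaluation.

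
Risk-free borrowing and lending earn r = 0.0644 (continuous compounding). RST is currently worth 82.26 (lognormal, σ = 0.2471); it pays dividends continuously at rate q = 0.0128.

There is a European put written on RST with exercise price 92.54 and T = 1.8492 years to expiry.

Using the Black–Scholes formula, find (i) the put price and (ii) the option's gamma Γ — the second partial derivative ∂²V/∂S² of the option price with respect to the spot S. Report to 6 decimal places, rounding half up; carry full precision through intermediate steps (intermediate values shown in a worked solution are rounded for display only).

σ√T = 0.2471·√1.8492 = 0.336020
d₁ = (ln(S/K) + (r−q+σ²/2)T) / (σ√T) = (ln(82.26/92.54) + (0.0644−0.0128+0.2471²/2)·1.8492) / 0.336020 = (-0.117756 + 0.151873) / 0.336020 = 0.101534
d₂ = d₁ − σ√T = 0.101534 − 0.336020 = -0.234486
e^{−rT} = 0.887729
e^{−qT} = 0.976608
N(−d₁) = 0.459563,  N(−d₂) = 0.592696
Put price V = K·e^{−rT}·N(−d₂) − S·e^{−qT}·N(−d₁) = 48.690264 − 36.919390 = 11.770875
φ(d₁) = (1/√(2π))·e^{−d₁²/2} = 0.396891
Γ = e^{−qT}·φ(d₁) / (S·σ·√T) = 0.014023

price = 11.770875
Γ = 0.014023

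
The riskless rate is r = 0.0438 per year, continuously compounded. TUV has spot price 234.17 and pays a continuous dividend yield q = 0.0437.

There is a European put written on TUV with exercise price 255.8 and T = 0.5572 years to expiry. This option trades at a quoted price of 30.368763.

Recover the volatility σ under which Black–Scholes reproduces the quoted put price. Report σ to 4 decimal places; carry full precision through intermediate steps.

sigma = 0.2516

At σ = 0.2516 the Black–Scholes value reproduces the quote:
σ√T = 0.2516·√0.5572 = 0.187809
d₁ = (ln(S/K) + (r−q+σ²/2)T) / (σ√T) = (ln(234.17/255.8) + (0.0438−0.0437+0.2516²/2)·0.5572) / 0.187809 = (-0.088349 + 0.017692) / 0.187809 = -0.376216
d₂ = d₁ − σ√T = -0.376216 − 0.187809 = -0.564025
e^{−rT} = 0.975890
e^{−qT} = 0.975944
N(−d₁) = 0.646622,  N(−d₂) = 0.713631
V = K·e^{−rT}·N(−d₂) − S·e^{−qT}·N(−d₁) = 178.145722 − 147.776959 = 30.368763 (matching the quote); vega is positive throughout, so no other σ reproduces this price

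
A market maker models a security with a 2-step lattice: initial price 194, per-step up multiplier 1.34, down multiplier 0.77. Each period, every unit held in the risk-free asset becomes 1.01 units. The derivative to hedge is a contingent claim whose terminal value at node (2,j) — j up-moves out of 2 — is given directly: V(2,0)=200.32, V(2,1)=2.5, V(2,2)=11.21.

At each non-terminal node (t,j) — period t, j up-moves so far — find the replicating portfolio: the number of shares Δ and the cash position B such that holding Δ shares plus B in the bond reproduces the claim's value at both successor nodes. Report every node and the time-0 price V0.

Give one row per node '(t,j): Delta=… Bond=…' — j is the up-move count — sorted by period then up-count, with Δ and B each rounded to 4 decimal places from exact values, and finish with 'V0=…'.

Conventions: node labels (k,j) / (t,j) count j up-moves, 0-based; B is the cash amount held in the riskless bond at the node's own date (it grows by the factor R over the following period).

(0,0): Delta=-0.9926 Bond=261.5289
(1,0): Delta=-2.3233 Bond=462.9213
(1,1): Delta=0.0588 Bond=-9.1744
V0=68.9633

Risk-neutral probability p* = (R−d)/(u−d) = (1.01−0.77)/(1.34−0.77) = 0.4211.
Expiry values: V(2,0)=200.3200, V(2,1)=2.5000, V(2,2)=11.2100
Node (1,0) S=149.3800: V=(p*·2.5000+(1−p*)·200.3200)/1.01=115.8687; Δ=(2.5000−200.3200)/(200.1692−115.0226)=-2.3233; B=V−Δ·S=462.9213
Node (1,1) S=259.9600: V=(p*·11.2100+(1−p*)·2.5000)/1.01=6.1063; Δ=(11.2100−2.5000)/(348.3464−200.1692)=0.0588; B=V−Δ·S=-9.1744
Node (0,0) S=194.0000: V=(p*·6.1063+(1−p*)·115.8687)/1.01=68.9633; Δ=(6.1063−115.8687)/(259.9600−149.3800)=-0.9926; B=V−Δ·S=261.5289
Check: Δ(0,0)·S0 + B(0,0) = 68.9633 = V0.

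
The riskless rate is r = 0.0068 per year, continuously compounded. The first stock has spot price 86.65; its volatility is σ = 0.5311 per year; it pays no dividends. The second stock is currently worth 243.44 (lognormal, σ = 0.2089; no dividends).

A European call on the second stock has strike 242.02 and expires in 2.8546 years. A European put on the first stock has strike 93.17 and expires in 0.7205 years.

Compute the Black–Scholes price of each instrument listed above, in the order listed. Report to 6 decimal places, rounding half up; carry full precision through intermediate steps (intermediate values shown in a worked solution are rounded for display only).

[the second stock call K=242.02]
σ√T = 0.2089·√2.8546 = 0.352948
d₁ = (ln(S/K) + (r+σ²/2)T) / (σ√T) = (ln(243.44/242.02) + (0.0068+0.2089²/2)·2.8546) / 0.352948 = (0.005850 + 0.081698) / 0.352948 = 0.248047
d₂ = d₁ − σ√T = 0.248047 − 0.352948 = -0.104902
e^{−rT} = 0.980776
N(d₁) = 0.597951,  N(d₂) = 0.458227
price = S·N(d₁) − K·e^{−rT}·N(d₂) = 145.565160 − 108.768135 = 36.797025
[the first stock put K=93.17]
σ√T = 0.5311·√0.7205 = 0.450810
d₁ = (ln(S/K) + (r+σ²/2)T) / (σ√T) = (ln(86.65/93.17) + (0.0068+0.5311²/2)·0.7205) / 0.450810 = (-0.072549 + 0.106514) / 0.450810 = 0.075343
d₂ = d₁ − σ√T = 0.075343 − 0.450810 = -0.375467
e^{−rT} = 0.995113
N(−d₁) = 0.469971,  N(−d₂) = 0.646343
price = K·e^{−rT}·N(−d₂) − S·N(−d₁) = 59.925488 − 40.722980 = 19.202508

price(the second stock call K=242.02) = 36.797025
price(the first stock put K=93.17) = 19.202508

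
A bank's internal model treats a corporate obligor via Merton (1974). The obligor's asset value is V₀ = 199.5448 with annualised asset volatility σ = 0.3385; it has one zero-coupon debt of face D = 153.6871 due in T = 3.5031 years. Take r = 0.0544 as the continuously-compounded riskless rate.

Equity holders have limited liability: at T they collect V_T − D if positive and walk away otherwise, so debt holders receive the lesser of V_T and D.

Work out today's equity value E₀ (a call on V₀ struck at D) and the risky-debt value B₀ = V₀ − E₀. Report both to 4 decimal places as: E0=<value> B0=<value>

E0=86.2271 B0=113.3177

Equity is a call on the firm's assets struck at D = 153.6871:
d₁ = [ln(V₀/D) + (r + σ²/2)T] / (σ√T)
   = [ln(199.5448/153.6871) + (0.0544 + 0.5·0.3385²)·3.5031] / (0.3385·√3.5031)
   = [0.261120 + 0.391265] / 0.633556 = 1.029720
d₂ = d₁ − σ√T = 1.029720 − 0.633556 = 0.396164
N(d₁) = 0.848429,  N(d₂) = 0.654008,  e^(−rT) = 0.826489
E₀ = V₀·N(d₁) − D·e^(−rT)·N(d₂)
   = 199.5448·0.848429 − 153.6871·0.826489·0.654008 = 86.227092
B₀ = V₀ − E₀ = 199.5448 − 86.227092 = 113.317708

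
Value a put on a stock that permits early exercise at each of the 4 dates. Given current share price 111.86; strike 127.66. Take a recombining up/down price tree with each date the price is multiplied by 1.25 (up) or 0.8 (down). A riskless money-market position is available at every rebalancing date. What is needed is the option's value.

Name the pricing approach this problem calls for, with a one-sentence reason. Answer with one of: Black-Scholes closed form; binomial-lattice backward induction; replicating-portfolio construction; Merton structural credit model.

Key observation: the exercise right at every one of the 4 steps is what matters: each node needs max(127.66 − S, continuation), which only the stepwise tree valuation starting from spot 111.86 delivers.

framework: binomial-lattice backward induction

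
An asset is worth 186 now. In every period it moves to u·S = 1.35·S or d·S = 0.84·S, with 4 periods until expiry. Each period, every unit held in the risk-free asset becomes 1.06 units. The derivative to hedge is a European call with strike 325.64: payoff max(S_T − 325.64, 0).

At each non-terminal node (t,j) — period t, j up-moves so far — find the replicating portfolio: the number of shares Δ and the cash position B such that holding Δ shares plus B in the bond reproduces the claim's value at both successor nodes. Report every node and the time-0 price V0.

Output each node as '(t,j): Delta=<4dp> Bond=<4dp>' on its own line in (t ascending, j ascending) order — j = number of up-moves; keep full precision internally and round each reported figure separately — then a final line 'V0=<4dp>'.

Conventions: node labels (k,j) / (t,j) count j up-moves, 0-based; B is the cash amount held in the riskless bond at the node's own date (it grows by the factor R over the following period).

No-arbitrage ⇒ martingale measure with p* = (R−d)/(u−d) = 0.4314.
Terminal payoffs: V(4,0)=0.0000, V(4,1)=0.0000, V(4,2)=0.0000, V(4,3)=58.7690, V(4,4)=292.1602
(3,0): S=110.2429. Δ = (V_up−V_dn)/(S_up−S_dn) = (0.0000−0.0000)/(148.8280−92.6041) = 0.0000. V = [p*·0.0000 + (1−p*)·0.0000]/1.06 = 0.0000. B = V − Δ·S = 0.0000.
(3,1): S=177.1762. Δ = (V_up−V_dn)/(S_up−S_dn) = (0.0000−0.0000)/(239.1878−148.8280) = 0.0000. V = [p*·0.0000 + (1−p*)·0.0000]/1.06 = 0.0000. B = V − Δ·S = 0.0000.
(3,2): S=284.7474. Δ = (V_up−V_dn)/(S_up−S_dn) = (58.7690−0.0000)/(384.4090−239.1878) = 0.4047. V = [p*·58.7690 + (1−p*)·0.0000]/1.06 = 23.9163. B = V − Δ·S = -91.3170.
(3,3): S=457.6298. Δ = (V_up−V_dn)/(S_up−S_dn) = (292.1602−58.7690)/(617.8002−384.4090) = 1.0000. V = [p*·292.1602 + (1−p*)·58.7690]/1.06 = 150.4222. B = V − Δ·S = -307.2075.
(2,0): S=131.2416. Δ = (V_up−V_dn)/(S_up−S_dn) = (0.0000−0.0000)/(177.1762−110.2429) = 0.0000. V = [p*·0.0000 + (1−p*)·0.0000]/1.06 = 0.0000. B = V − Δ·S = 0.0000.
(2,1): S=210.9240. Δ = (V_up−V_dn)/(S_up−S_dn) = (23.9163−0.0000)/(284.7474−177.1762) = 0.2223. V = [p*·23.9163 + (1−p*)·0.0000]/1.06 = 9.7329. B = V − Δ·S = -37.1619.
(2,2): S=338.9850. Δ = (V_up−V_dn)/(S_up−S_dn) = (150.4222−23.9163)/(457.6298−284.7474) = 0.7317. V = [p*·150.4222 + (1−p*)·23.9163]/1.06 = 74.0448. B = V − Δ·S = -174.0059.
(1,0): S=156.2400. Δ = (V_up−V_dn)/(S_up−S_dn) = (9.7329−0.0000)/(210.9240−131.2416) = 0.1221. V = [p*·9.7329 + (1−p*)·0.0000]/1.06 = 3.9608. B = V − Δ·S = -15.1232.
(1,1): S=251.1000. Δ = (V_up−V_dn)/(S_up−S_dn) = (74.0448−9.7329)/(338.9850−210.9240) = 0.5022. V = [p*·74.0448 + (1−p*)·9.7329]/1.06 = 35.3540. B = V − Δ·S = -90.7478.
(0,0): S=186.0000. Δ = (V_up−V_dn)/(S_up−S_dn) = (35.3540−3.9608)/(251.1000−156.2400) = 0.3309. V = [p*·35.3540 + (1−p*)·3.9608]/1.06 = 16.5123. B = V − Δ·S = -45.0430.
Verification: the root portfolio costs Δ(0,0)·S0 + B(0,0) = 16.5123, matching V0.

(0,0): Delta=0.3309 Bond=-45.0430
(1,0): Delta=0.1221 Bond=-15.1232
(1,1): Delta=0.5022 Bond=-90.7478
(2,0): Delta=0.0000 Bond=0.0000
(2,1): Delta=0.2223 Bond=-37.1619
(2,2): Delta=0.7317 Bond=-174.0059
(3,0): Delta=0.0000 Bond=0.0000
(3,1): Delta=0.0000 Bond=0.0000
(3,2): Delta=0.4047 Bond=-91.3170
(3,3): Delta=1.0000 Bond=-307.2075
V0=16.5123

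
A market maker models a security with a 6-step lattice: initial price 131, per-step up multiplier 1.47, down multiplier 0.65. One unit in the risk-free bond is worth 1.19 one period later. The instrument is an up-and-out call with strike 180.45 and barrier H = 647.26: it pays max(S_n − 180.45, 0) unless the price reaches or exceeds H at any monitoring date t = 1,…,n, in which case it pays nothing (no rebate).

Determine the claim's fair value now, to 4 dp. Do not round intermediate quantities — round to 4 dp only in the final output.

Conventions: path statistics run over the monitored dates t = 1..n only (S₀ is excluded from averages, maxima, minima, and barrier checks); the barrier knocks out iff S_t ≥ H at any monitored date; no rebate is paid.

price = 39.1189

Under the martingale measure an up-move has probability p* = 0.6585; value the claim as the probability-weighted average of per-path payoffs, discounted 6 periods at R = 1.19.
Enumerate all 2^6 = 64 price paths (U = up ×1.47, D = down ×0.65); each path with k up-moves has probability p*^k·(1−p*)^(6−k).
DDDDDD: M=85.1500, payoff=0.0000, prob=0.001585
UDDDDD: M=192.5700, payoff=0.0000, prob=0.003057
DUDDDD: M=125.1705, payoff=0.0000, prob=0.003057
UUDDDD: M=283.0779, payoff=0.0000, prob=0.005896
DDUDDD: M=85.1500, payoff=0.0000, prob=0.003057
UDUDDD: M=192.5700, payoff=0.0000, prob=0.005896
DUUDDD: M=184.0006, payoff=0.0000, prob=0.005896
UUUDDD: M=416.1245, payoff=0.0000, prob=0.011370
DDDUDD: M=85.1500, payoff=0.0000, prob=0.003057
UDDUDD: M=192.5700, payoff=0.0000, prob=0.005896
DUDUDD: M=125.1705, payoff=0.0000, prob=0.005896
UUDUDD: M=283.0779, payoff=0.0000, prob=0.011370
DDUUDD: M=119.6004, payoff=0.0000, prob=0.005896
UDUUDD: M=270.4809, payoff=0.0000, prob=0.011370
DUUUDD: M=270.4809, payoff=0.0000, prob=0.011370
UUUUDD: M=611.7030, payoff=77.9945, prob=0.021928
DDDDUD: M=85.1500, payoff=0.0000, prob=0.003057
UDDDUD: M=192.5700, payoff=0.0000, prob=0.005896
DUDDUD: M=125.1705, payoff=0.0000, prob=0.005896
UUDDUD: M=283.0779, payoff=0.0000, prob=0.011370
DDUDUD: M=85.1500, payoff=0.0000, prob=0.005896
UDUDUD: M=192.5700, payoff=0.0000, prob=0.011370
DUUDUD: M=184.0006, payoff=0.0000, prob=0.011370
UUUDUD: M=416.1245, payoff=77.9945, prob=0.021928
DDDUUD: M=85.1500, payoff=0.0000, prob=0.005896
UDDUUD: M=192.5700, payoff=0.0000, prob=0.011370
DUDUUD: M=175.8126, payoff=0.0000, prob=0.011370
UUDUUD: M=397.6070, payoff=77.9945, prob=0.021928
DDUUUD: M=175.8126, payoff=0.0000, prob=0.011370
UDUUUD: M=397.6070, payoff=77.9945, prob=0.021928
DUUUUD: M=397.6070, payoff=77.9945, prob=0.021928
UUUUUD: M=899.2035, payoff=0.0000, prob=0.042291
DDDDDU: M=85.1500, payoff=0.0000, prob=0.003057
UDDDDU: M=192.5700, payoff=0.0000, prob=0.005896
DUDDDU: M=125.1705, payoff=0.0000, prob=0.005896
UUDDDU: M=283.0779, payoff=0.0000, prob=0.011370
DDUDDU: M=85.1500, payoff=0.0000, prob=0.005896
UDUDDU: M=192.5700, payoff=0.0000, prob=0.011370
DUUDDU: M=184.0006, payoff=0.0000, prob=0.011370
UUUDDU: M=416.1245, payoff=77.9945, prob=0.021928
DDDUDU: M=85.1500, payoff=0.0000, prob=0.005896
UDDUDU: M=192.5700, payoff=0.0000, prob=0.011370
DUDUDU: M=125.1705, payoff=0.0000, prob=0.011370
UUDUDU: M=283.0779, payoff=77.9945, prob=0.021928
DDUUDU: M=119.6004, payoff=0.0000, prob=0.011370
UDUUDU: M=270.4809, payoff=77.9945, prob=0.021928
DUUUDU: M=270.4809, payoff=77.9945, prob=0.021928
UUUUDU: M=611.7030, payoff=404.0322, prob=0.042291
DDDDUU: M=85.1500, payoff=0.0000, prob=0.005896
UDDDUU: M=192.5700, payoff=0.0000, prob=0.011370
DUDDUU: M=125.1705, payoff=0.0000, prob=0.011370
UUDDUU: M=283.0779, payoff=77.9945, prob=0.021928
DDUDUU: M=114.2782, payoff=0.0000, prob=0.011370
UDUDUU: M=258.4445, payoff=77.9945, prob=0.021928
DUUDUU: M=258.4445, payoff=77.9945, prob=0.021928
UUUDUU: M=584.4822, payoff=404.0322, prob=0.042291
DDDUUU: M=114.2782, payoff=0.0000, prob=0.011370
UDDUUU: M=258.4445, payoff=77.9945, prob=0.021928
DUDUUU: M=258.4445, payoff=77.9945, prob=0.021928
UUDUUU: M=584.4822, payoff=404.0322, prob=0.042291
DDUUUU: M=258.4445, payoff=77.9945, prob=0.021928
UDUUUU: M=584.4822, payoff=404.0322, prob=0.042291
DUUUUU: M=584.4822, payoff=404.0322, prob=0.042291
UUUUUU: M=1321.8291, payoff=0.0000, prob=0.081560
Price = Σ prob·payoff / R^6 = 111.088296 / 2.839761 = 39.1189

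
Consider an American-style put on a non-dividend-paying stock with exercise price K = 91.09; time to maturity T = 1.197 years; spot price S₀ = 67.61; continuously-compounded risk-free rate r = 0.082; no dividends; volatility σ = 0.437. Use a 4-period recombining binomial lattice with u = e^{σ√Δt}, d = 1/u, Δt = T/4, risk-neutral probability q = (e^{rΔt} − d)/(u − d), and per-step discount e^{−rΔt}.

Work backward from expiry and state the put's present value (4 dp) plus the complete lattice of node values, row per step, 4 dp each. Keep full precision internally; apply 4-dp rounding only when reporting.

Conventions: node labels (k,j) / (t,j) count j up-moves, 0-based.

price = 25.8898
tree:
25.8898
37.8558 14.8412
49.1749 24.3526 5.7695
58.0873 37.8558 11.6390 0.0000
65.1046 49.1749 23.4800 0.0000 0.0000

params: Δt=0.29925 u=1.27005 d=0.78737 q=0.49199 e^(-rΔt)=0.97576
t_4 payoffs: 65.1046 49.1749 23.4800 0.0000 0.0000
k=3: node(3,0) S=33.0027 payoff=58.0873 vs cont=55.8793 → 58.0873 [stop]  node(3,1) S=53.2342 payoff=37.8558 vs cont=35.6478 → 37.8558 [stop]  node(3,2) S=85.8680 payoff=5.2220 vs cont=11.6390 → 11.6390 [wait]  node(3,3) S=138.5072 payoff=0.0000 vs cont=0.0000 → 0.0000 [wait]
k=2: node(2,0) S=41.9151 payoff=49.1749 vs cont=46.9669 → 49.1749 [stop]  node(2,1) S=67.6100 payoff=23.4800 vs cont=24.3526 → 24.3526 [wait]  node(2,2) S=109.0566 payoff=0.0000 vs cont=5.7695 → 5.7695 [wait]
k=1: node(1,0) S=53.2342 payoff=37.8558 vs cont=36.0667 → 37.8558 [stop]  node(1,1) S=85.8680 payoff=5.2220 vs cont=14.8412 → 14.8412 [wait]
k=0: node(0,0) S=67.6100 payoff=23.4800 vs cont=25.8898 → 25.8898 [wait]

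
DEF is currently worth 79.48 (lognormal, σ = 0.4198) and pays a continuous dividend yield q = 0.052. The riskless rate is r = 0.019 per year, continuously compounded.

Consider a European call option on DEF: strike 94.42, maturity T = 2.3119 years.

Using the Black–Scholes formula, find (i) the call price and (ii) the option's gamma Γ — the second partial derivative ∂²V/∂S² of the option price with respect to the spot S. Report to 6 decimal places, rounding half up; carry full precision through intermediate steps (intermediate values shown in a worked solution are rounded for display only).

price = 11.641189
Γ = 0.006956

σ√T = 0.4198·√2.3119 = 0.638303
d₁ = (ln(S/K) + (r−q+σ²/2)T) / (σ√T) = (ln(79.48/94.42) + (0.019−0.052+0.4198²/2)·2.3119) / 0.638303 = (-0.172247 + 0.127423) / 0.638303 = -0.070225
d₂ = d₁ − σ√T = -0.070225 − 0.638303 = -0.708528
e^{−rT} = 0.957025
e^{−qT} = 0.886726
N(d₁) = 0.472007,  N(d₂) = 0.239309
Call price V = S·e^{−qT}·N(d₁) − K·e^{−rT}·N(d₂) = 33.265667 − 21.624479 = 11.641189
φ(d₁) = (1/√(2π))·e^{−d₁²/2} = 0.397960
Γ = e^{−qT}·φ(d₁) / (S·σ·√T) = 0.006956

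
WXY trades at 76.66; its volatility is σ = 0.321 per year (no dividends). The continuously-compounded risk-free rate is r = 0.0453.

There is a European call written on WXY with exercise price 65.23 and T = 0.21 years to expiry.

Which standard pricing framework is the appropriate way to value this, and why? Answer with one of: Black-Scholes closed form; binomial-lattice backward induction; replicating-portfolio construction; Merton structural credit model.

Key observation: the instrument is a plain European call (strike 65.23) on a lognormal asset; the exact continuous-time formula applies directly.

framework: Black-Scholes closed form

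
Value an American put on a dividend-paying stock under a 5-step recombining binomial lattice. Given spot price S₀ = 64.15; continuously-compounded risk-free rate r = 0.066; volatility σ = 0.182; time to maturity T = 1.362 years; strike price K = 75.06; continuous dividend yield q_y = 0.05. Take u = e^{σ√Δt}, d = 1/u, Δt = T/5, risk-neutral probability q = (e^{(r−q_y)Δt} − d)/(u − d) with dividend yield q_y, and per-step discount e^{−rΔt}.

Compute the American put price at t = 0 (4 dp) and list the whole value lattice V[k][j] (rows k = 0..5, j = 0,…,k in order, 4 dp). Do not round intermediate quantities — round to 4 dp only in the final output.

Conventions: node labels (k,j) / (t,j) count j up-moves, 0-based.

Δt=0.27240, u=1.09965, d=0.90938, q=0.49923, disc=e^(-rΔt)=0.98218
k=5 terminal: V=max(K-S,0) → 35.1640 26.8167 16.7231 4.5176 0.0000 0.0000
k=4: j=0 S=43.8716 intr=31.1884 cont=30.4445 V=31.1884[EX]; j=1 S=53.0506 intr=22.0094 cont=21.3897 V=22.0094[EX]; j=2 S=64.1500 intr=10.9100 cont=10.4404 V=10.9100[EX]; j=3 S=77.5717 intr=0.0000 cont=2.2220 V=2.2220[hold]; j=4 S=93.8016 intr=0.0000 cont=0.0000 V=0.0000[hold]
k=3: j=0 S=48.2433 intr=26.8167 cont=26.1320 V=26.8167[EX]; j=1 S=58.3369 intr=16.7231 cont=16.1749 V=16.7231[EX]; j=2 S=70.5424 intr=4.5176 cont=6.4556 V=6.4556[hold]; j=3 S=85.3015 intr=0.0000 cont=1.0929 V=1.0929[hold]
k=2: j=0 S=53.0506 intr=22.0094 cont=21.3897 V=22.0094[EX]; j=1 S=64.1500 intr=10.9100 cont=11.3906 V=11.3906[hold]; j=2 S=77.5717 intr=0.0000 cont=3.7111 V=3.7111[hold]
k=1: j=0 S=58.3369 intr=16.7231 cont=16.4105 V=16.7231[EX]; j=1 S=70.5424 intr=4.5176 cont=7.4221 V=7.4221[hold]
k=0: j=0 S=64.1500 intr=10.9100 cont=11.8646 V=11.8646[hold]

price = 11.8646
tree:
11.8646
16.7231 7.4221
22.0094 11.3906 3.7111
26.8167 16.7231 6.4556 1.0929
31.1884 22.0094 10.9100 2.2220 0.0000
35.1640 26.8167 16.7231 4.5176 0.0000 0.0000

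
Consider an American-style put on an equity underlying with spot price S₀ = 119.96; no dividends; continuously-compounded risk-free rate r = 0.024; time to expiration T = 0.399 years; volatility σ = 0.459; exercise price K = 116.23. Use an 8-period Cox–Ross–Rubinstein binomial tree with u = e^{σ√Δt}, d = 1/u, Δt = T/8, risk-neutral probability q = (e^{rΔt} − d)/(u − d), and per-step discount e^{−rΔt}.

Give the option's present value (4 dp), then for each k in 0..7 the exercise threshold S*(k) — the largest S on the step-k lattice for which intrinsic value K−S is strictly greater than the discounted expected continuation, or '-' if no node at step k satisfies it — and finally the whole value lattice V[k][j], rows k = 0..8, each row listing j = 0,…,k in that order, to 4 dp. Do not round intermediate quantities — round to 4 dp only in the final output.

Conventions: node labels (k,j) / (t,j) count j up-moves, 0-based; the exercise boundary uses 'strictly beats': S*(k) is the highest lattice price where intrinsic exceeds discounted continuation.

Δt=0.04988  u=1.10795  d=0.90257  q=0.48023  discount=0.99880
step 8 (expiry): payoffs max(K−S,0) = 63.3988 51.3775 36.6208 18.5063 0.0000 0.0000 0.0000 0.0000 0.0000
step 7: (k=7,j=0): S=58.5340, K−S=57.6960, hold=57.5569 ⇒ V=57.6960 exercise | (k=7,j=1): S=71.8530, K−S=44.3770, hold=44.2379 ⇒ V=44.3770 exercise | (k=7,j=2): S=88.2026, K−S=28.0274, hold=27.8883 ⇒ V=28.0274 exercise | (k=7,j=3): S=108.2725, K−S=7.9575, hold=9.6076 ⇒ V=9.6076 continue | (k=7,j=4): S=132.9091, K−S=0.0000, hold=0.0000 ⇒ V=0.0000 continue | (k=7,j=5): S=163.1516, K−S=0.0000, hold=0.0000 ⇒ V=0.0000 continue | (k=7,j=6): S=200.2755, K−S=0.0000, hold=0.0000 ⇒ V=0.0000 continue | (k=7,j=7): S=245.8467, K−S=0.0000, hold=0.0000 ⇒ V=0.0000 continue  boundary S*=88.2026
step 6: (k=6,j=0): S=64.8525, K−S=51.3775, hold=51.2385 ⇒ V=51.3775 exercise | (k=6,j=1): S=79.6092, K−S=36.6208, hold=36.4817 ⇒ V=36.6208 exercise | (k=6,j=2): S=97.7237, K−S=18.5063, hold=19.1587 ⇒ V=19.1587 continue | (k=6,j=3): S=119.9600, K−S=0.0000, hold=4.9878 ⇒ V=4.9878 continue | (k=6,j=4): S=147.2560, K−S=0.0000, hold=0.0000 ⇒ V=0.0000 continue | (k=6,j=5): S=180.7630, K−S=0.0000, hold=0.0000 ⇒ V=0.0000 continue | (k=6,j=6): S=221.8943, K−S=0.0000, hold=0.0000 ⇒ V=0.0000 continue  boundary S*=79.6092
step 5: (k=5,j=0): S=71.8530, K−S=44.3770, hold=44.2379 ⇒ V=44.3770 exercise | (k=5,j=1): S=88.2026, K−S=28.0274, hold=28.2012 ⇒ V=28.2012 continue | (k=5,j=2): S=108.2725, K−S=7.9575, hold=12.3387 ⇒ V=12.3387 continue | (k=5,j=3): S=132.9091, K−S=0.0000, hold=2.5894 ⇒ V=2.5894 continue | (k=5,j=4): S=163.1516, K−S=0.0000, hold=0.0000 ⇒ V=0.0000 continue | (k=5,j=5): S=200.2755, K−S=0.0000, hold=0.0000 ⇒ V=0.0000 continue  boundary S*=71.8530
step 4: (k=4,j=0): S=79.6092, K−S=36.6208, hold=36.5652 ⇒ V=36.6208 exercise | (k=4,j=1): S=97.7237, K−S=18.5063, hold=20.5590 ⇒ V=20.5590 continue | (k=4,j=2): S=119.9600, K−S=0.0000, hold=7.6476 ⇒ V=7.6476 continue | (k=4,j=3): S=147.2560, K−S=0.0000, hold=1.3443 ⇒ V=1.3443 continue | (k=4,j=4): S=180.7630, K−S=0.0000, hold=0.0000 ⇒ V=0.0000 continue  boundary S*=79.6092
step 3: (k=3,j=0): S=88.2026, K−S=28.0274, hold=28.8729 ⇒ V=28.8729 continue | (k=3,j=1): S=108.2725, K−S=7.9575, hold=14.3414 ⇒ V=14.3414 continue | (k=3,j=2): S=132.9091, K−S=0.0000, hold=4.6151 ⇒ V=4.6151 continue | (k=3,j=3): S=163.1516, K−S=0.0000, hold=0.6979 ⇒ V=0.6979 continue  boundary S*=-
step 2: (k=2,j=0): S=97.7237, K−S=18.5063, hold=21.8683 ⇒ V=21.8683 continue | (k=2,j=1): S=119.9600, K−S=0.0000, hold=9.6590 ⇒ V=9.6590 continue | (k=2,j=2): S=147.2560, K−S=0.0000, hold=2.7307 ⇒ V=2.7307 continue  boundary S*=-
step 1: (k=1,j=0): S=108.2725, K−S=7.9575, hold=15.9859 ⇒ V=15.9859 continue | (k=1,j=1): S=132.9091, K−S=0.0000, hold=6.3242 ⇒ V=6.3242 continue  boundary S*=-
step 0: (k=0,j=0): S=119.9600, K−S=0.0000, hold=11.3325 ⇒ V=11.3325 continue  boundary S*=-

price = 11.3325
boundary = - - - - 79.6092 71.8530 79.6092 88.2026
tree:
11.3325
15.9859 6.3242
21.8683 9.6590 2.7307
28.8729 14.3414 4.6151 0.6979
36.6208 20.5590 7.6476 1.3443 0.0000
44.3770 28.2012 12.3387 2.5894 0.0000 0.0000
51.3775 36.6208 19.1587 4.9878 0.0000 0.0000 0.0000
57.6960 44.3770 28.0274 9.6076 0.0000 0.0000 0.0000 0.0000
63.3988 51.3775 36.6208 18.5063 0.0000 0.0000 0.0000 0.0000 0.0000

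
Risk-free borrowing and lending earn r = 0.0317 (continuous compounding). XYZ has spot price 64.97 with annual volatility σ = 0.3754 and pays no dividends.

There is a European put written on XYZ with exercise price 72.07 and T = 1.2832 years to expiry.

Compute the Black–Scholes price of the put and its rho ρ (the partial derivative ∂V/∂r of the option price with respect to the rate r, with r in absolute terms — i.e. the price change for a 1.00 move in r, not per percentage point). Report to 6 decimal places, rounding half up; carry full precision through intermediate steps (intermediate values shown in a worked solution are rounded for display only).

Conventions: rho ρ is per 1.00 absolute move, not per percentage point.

σ√T = 0.3754·√1.2832 = 0.425247
d₁ = (ln(S/K) + (r+σ²/2)T) / (σ√T) = (ln(64.97/72.07) + (0.0317+0.3754²/2)·1.2832) / 0.425247 = (-0.103712 + 0.131095) / 0.425247 = 0.064393
d₂ = d₁ − σ√T = 0.064393 − 0.425247 = -0.360855
e^{−rT} = 0.960139
N(−d₁) = 0.474329,  N(−d₂) = 0.640896
Put price V = K·e^{−rT}·N(−d₂) − S·N(−d₁) = 44.348204 − 30.817142 = 13.531062
ρ = −K·T·e^{−rT}·N(−d₂) = -56.907616

price = 13.531062
ρ = -56.907616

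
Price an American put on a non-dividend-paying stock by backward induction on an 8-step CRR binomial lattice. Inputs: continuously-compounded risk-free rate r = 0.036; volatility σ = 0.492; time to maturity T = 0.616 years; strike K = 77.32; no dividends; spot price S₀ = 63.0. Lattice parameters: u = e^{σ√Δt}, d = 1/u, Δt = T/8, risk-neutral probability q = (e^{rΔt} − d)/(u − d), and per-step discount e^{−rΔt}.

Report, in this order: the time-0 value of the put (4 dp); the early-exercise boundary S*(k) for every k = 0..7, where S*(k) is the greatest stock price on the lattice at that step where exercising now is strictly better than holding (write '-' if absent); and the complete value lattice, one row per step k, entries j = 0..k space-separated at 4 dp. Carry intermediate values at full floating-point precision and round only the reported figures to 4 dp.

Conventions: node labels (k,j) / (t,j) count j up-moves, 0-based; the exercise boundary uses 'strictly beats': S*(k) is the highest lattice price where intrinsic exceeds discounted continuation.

Δt=0.07700  u=1.14628  d=0.87238  q=0.47606  discount=0.99723
step 8 (expiry): payoffs max(K−S,0) = 56.1848 49.5491 40.8300 29.3735 14.3200 0.0000 0.0000 0.0000 0.0000
step 7: (k=7,j=0): S=24.2269, K−S=53.0931, hold=52.8791 ⇒ V=53.0931 exercise | (k=7,j=1): S=31.8333, K−S=45.4867, hold=45.2727 ⇒ V=45.4867 exercise | (k=7,j=2): S=41.8278, K−S=35.4922, hold=35.2782 ⇒ V=35.4922 exercise | (k=7,j=3): S=54.9603, K−S=22.3597, hold=22.1457 ⇒ V=22.3597 exercise | (k=7,j=4): S=72.2158, K−S=5.1042, hold=7.4821 ⇒ V=7.4821 continue | (k=7,j=5): S=94.8890, K−S=0.0000, hold=0.0000 ⇒ V=0.0000 continue | (k=7,j=6): S=124.6808, K−S=0.0000, hold=0.0000 ⇒ V=0.0000 continue | (k=7,j=7): S=163.8262, K−S=0.0000, hold=0.0000 ⇒ V=0.0000 continue  boundary S*=54.9603
step 6: (k=6,j=0): S=27.7709, K−S=49.5491, hold=49.3351 ⇒ V=49.5491 exercise | (k=6,j=1): S=36.4900, K−S=40.8300, hold=40.6160 ⇒ V=40.8300 exercise | (k=6,j=2): S=47.9465, K−S=29.3735, hold=29.1595 ⇒ V=29.3735 exercise | (k=6,j=3): S=63.0000, K−S=14.3200, hold=15.2349 ⇒ V=15.2349 continue | (k=6,j=4): S=82.7798, K−S=0.0000, hold=3.9093 ⇒ V=3.9093 continue | (k=6,j=5): S=108.7697, K−S=0.0000, hold=0.0000 ⇒ V=0.0000 continue | (k=6,j=6): S=142.9195, K−S=0.0000, hold=0.0000 ⇒ V=0.0000 continue  boundary S*=47.9465
step 5: (k=5,j=0): S=31.8333, K−S=45.4867, hold=45.2727 ⇒ V=45.4867 exercise | (k=5,j=1): S=41.8278, K−S=35.4922, hold=35.2782 ⇒ V=35.4922 exercise | (k=5,j=2): S=54.9603, K−S=22.3597, hold=22.5800 ⇒ V=22.5800 continue | (k=5,j=3): S=72.2158, K−S=5.1042, hold=9.8160 ⇒ V=9.8160 continue | (k=5,j=4): S=94.8890, K−S=0.0000, hold=2.0426 ⇒ V=2.0426 continue | (k=5,j=5): S=124.6808, K−S=0.0000, hold=0.0000 ⇒ V=0.0000 continue  boundary S*=41.8278
step 4: (k=4,j=0): S=36.4900, K−S=40.8300, hold=40.6160 ⇒ V=40.8300 exercise | (k=4,j=1): S=47.9465, K−S=29.3735, hold=29.2640 ⇒ V=29.3735 exercise | (k=4,j=2): S=63.0000, K−S=14.3200, hold=16.4580 ⇒ V=16.4580 continue | (k=4,j=3): S=82.7798, K−S=0.0000, hold=6.0985 ⇒ V=6.0985 continue | (k=4,j=4): S=108.7697, K−S=0.0000, hold=1.0672 ⇒ V=1.0672 continue  boundary S*=47.9465
step 3: (k=3,j=0): S=41.8278, K−S=35.4922, hold=35.2782 ⇒ V=35.4922 exercise | (k=3,j=1): S=54.9603, K−S=22.3597, hold=23.1607 ⇒ V=23.1607 continue | (k=3,j=2): S=72.2158, K−S=5.1042, hold=11.4944 ⇒ V=11.4944 continue | (k=3,j=3): S=94.8890, K−S=0.0000, hold=3.6931 ⇒ V=3.6931 continue  boundary S*=41.8278
step 2: (k=2,j=0): S=47.9465, K−S=29.3735, hold=29.5397 ⇒ V=29.5397 continue | (k=2,j=1): S=63.0000, K−S=14.3200, hold=17.5581 ⇒ V=17.5581 continue | (k=2,j=2): S=82.7798, K−S=0.0000, hold=7.7590 ⇒ V=7.7590 continue  boundary S*=-
step 1: (k=1,j=0): S=54.9603, K−S=22.3597, hold=23.7698 ⇒ V=23.7698 continue | (k=1,j=1): S=72.2158, K−S=5.1042, hold=12.8575 ⇒ V=12.8575 continue  boundary S*=-
step 0: (k=0,j=0): S=63.0000, K−S=14.3200, hold=18.5235 ⇒ V=18.5235 continue  boundary S*=-

price = 18.5235
boundary = - - - 41.8278 47.9465 41.8278 47.9465 54.9603
tree:
18.5235
23.7698 12.8575
29.5397 17.5581 7.7590
35.4922 23.1607 11.4944 3.6931
40.8300 29.3735 16.4580 6.0985 1.0672
45.4867 35.4922 22.5800 9.8160 2.0426 0.0000
49.5491 40.8300 29.3735 15.2349 3.9093 0.0000 0.0000
53.0931 45.4867 35.4922 22.3597 7.4821 0.0000 0.0000 0.0000
56.1848 49.5491 40.8300 29.3735 14.3200 0.0000 0.0000 0.0000 0.0000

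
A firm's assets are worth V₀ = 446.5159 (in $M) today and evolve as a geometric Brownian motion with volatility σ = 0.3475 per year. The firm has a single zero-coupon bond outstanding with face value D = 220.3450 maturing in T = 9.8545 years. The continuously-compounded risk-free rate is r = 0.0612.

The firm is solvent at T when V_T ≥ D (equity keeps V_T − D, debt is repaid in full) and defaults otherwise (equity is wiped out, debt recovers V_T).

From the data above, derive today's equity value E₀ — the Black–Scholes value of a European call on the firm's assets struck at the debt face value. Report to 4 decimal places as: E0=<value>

E0=338.8050

Work the structural quantities from V₀ = 446.5159 against face 220.3450:
d₁ = [ln(V₀/D) + (r + σ²/2)T] / (σ√T)
   = [ln(446.5159/220.3450) + (0.0612 + 0.5·0.3475²)·9.8545] / (0.3475·√9.8545)
   = [0.706281 + 1.198092] / 1.090868 = 1.745741
d₂ = d₁ − σ√T = 1.745741 − 1.090868 = 0.654873
N(d₁) = 0.959572,  N(d₂) = 0.743725,  e^(−rT) = 0.547115
E₀ = V₀·N(d₁) − D·e^(−rT)·N(d₂)
   = 446.5159·0.959572 − 220.3450·0.547115·0.743725 = 338.804983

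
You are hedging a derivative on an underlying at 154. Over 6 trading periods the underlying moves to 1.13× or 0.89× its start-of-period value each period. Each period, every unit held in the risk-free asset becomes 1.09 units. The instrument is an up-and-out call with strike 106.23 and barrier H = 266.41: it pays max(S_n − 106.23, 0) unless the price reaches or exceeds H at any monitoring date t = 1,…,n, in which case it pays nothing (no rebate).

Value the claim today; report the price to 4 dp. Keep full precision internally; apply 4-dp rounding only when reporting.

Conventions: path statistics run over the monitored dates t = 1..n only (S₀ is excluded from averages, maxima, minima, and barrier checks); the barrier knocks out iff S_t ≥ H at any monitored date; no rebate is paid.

No-arbitrage gives p* = (R−d)/(u−d) = 0.8333: enumerate every path, weight its payoff by its p*-probability, and discount by R^6.
Enumerate all 2^6 = 64 price paths (U = up ×1.13, D = down ×0.89); each path with k up-moves has probability p*^k·(1−p*)^(6−k).
DDDDDD: M=137.0600, payoff=0.0000, prob=0.000021
UDDDDD: M=174.0200, payoff=0.0000, prob=0.000107
DUDDDD: M=154.8778, payoff=0.0000, prob=0.000107
UUDDDD: M=196.6426, payoff=17.1480, prob=0.000536
DDUDDD: M=137.8412, payoff=0.0000, prob=0.000107
UDUDDD: M=175.0119, payoff=17.1480, prob=0.000536
DUUDDD: M=175.0119, payoff=17.1480, prob=0.000536
UUUDDD: M=222.2061, payoff=50.4184, prob=0.002679
DDDUDD: M=137.0600, payoff=0.0000, prob=0.000107
UDDUDD: M=174.0200, payoff=17.1480, prob=0.000536
DUDUDD: M=155.7606, payoff=17.1480, prob=0.000536
UUDUDD: M=197.7635, payoff=50.4184, prob=0.002679
DDUUDD: M=155.7606, payoff=17.1480, prob=0.000536
UDUUDD: M=197.7635, payoff=50.4184, prob=0.002679
DUUUDD: M=197.7635, payoff=50.4184, prob=0.002679
UUUUDD: M=251.0929, payoff=92.6607, prob=0.013396
DDDDUD: M=137.0600, payoff=0.0000, prob=0.000107
UDDDUD: M=174.0200, payoff=17.1480, prob=0.000536
DUDDUD: M=154.8778, payoff=17.1480, prob=0.000536
UUDDUD: M=196.6426, payoff=50.4184, prob=0.002679
DDUDUD: M=138.6269, payoff=17.1480, prob=0.000536
UDUDUD: M=176.0095, payoff=50.4184, prob=0.002679
DUUDUD: M=176.0095, payoff=50.4184, prob=0.002679
UUUDUD: M=223.4727, payoff=92.6607, prob=0.013396
DDDUUD: M=138.6269, payoff=17.1480, prob=0.000536
UDDUUD: M=176.0095, payoff=50.4184, prob=0.002679
DUDUUD: M=176.0095, payoff=50.4184, prob=0.002679
UUDUUD: M=223.4727, payoff=92.6607, prob=0.013396
DDUUUD: M=176.0095, payoff=50.4184, prob=0.002679
UDUUUD: M=223.4727, payoff=92.6607, prob=0.013396
DUUUUD: M=223.4727, payoff=92.6607, prob=0.013396
UUUUUD: M=283.7350, payoff=0.0000, prob=0.066980
DDDDDU: M=137.0600, payoff=0.0000, prob=0.000107
UDDDDU: M=174.0200, payoff=17.1480, prob=0.000536
DUDDDU: M=154.8778, payoff=17.1480, prob=0.000536
UUDDDU: M=196.6426, payoff=50.4184, prob=0.002679
DDUDDU: M=137.8412, payoff=17.1480, prob=0.000536
UDUDDU: M=175.0119, payoff=50.4184, prob=0.002679
DUUDDU: M=175.0119, payoff=50.4184, prob=0.002679
UUUDDU: M=222.2061, payoff=92.6607, prob=0.013396
DDDUDU: M=137.0600, payoff=17.1480, prob=0.000536
UDDUDU: M=174.0200, payoff=50.4184, prob=0.002679
DUDUDU: M=156.6484, payoff=50.4184, prob=0.002679
UUDUDU: M=198.8907, payoff=92.6607, prob=0.013396
DDUUDU: M=156.6484, payoff=50.4184, prob=0.002679
UDUUDU: M=198.8907, payoff=92.6607, prob=0.013396
DUUUDU: M=198.8907, payoff=92.6607, prob=0.013396
UUUUDU: M=252.5242, payoff=146.2942, prob=0.066980
DDDDUU: M=137.0600, payoff=17.1480, prob=0.000536
UDDDUU: M=174.0200, payoff=50.4184, prob=0.002679
DUDDUU: M=156.6484, payoff=50.4184, prob=0.002679
UUDDUU: M=198.8907, payoff=92.6607, prob=0.013396
DDUDUU: M=156.6484, payoff=50.4184, prob=0.002679
UDUDUU: M=198.8907, payoff=92.6607, prob=0.013396
DUUDUU: M=198.8907, payoff=92.6607, prob=0.013396
UUUDUU: M=252.5242, payoff=146.2942, prob=0.066980
DDDUUU: M=156.6484, payoff=50.4184, prob=0.002679
UDDUUU: M=198.8907, payoff=92.6607, prob=0.013396
DUDUUU: M=198.8907, payoff=92.6607, prob=0.013396
UUDUUU: M=252.5242, payoff=146.2942, prob=0.066980
DDUUUU: M=198.8907, payoff=92.6607, prob=0.013396
UDUUUU: M=252.5242, payoff=146.2942, prob=0.066980
DUUUUU: M=252.5242, payoff=146.2942, prob=0.066980
UUUUUU: M=320.6206, payoff=0.0000, prob=0.334898
Price = Σ prob·payoff / R^6 = 70.452185 / 1.677100 = 42.0083

price = 42.0083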